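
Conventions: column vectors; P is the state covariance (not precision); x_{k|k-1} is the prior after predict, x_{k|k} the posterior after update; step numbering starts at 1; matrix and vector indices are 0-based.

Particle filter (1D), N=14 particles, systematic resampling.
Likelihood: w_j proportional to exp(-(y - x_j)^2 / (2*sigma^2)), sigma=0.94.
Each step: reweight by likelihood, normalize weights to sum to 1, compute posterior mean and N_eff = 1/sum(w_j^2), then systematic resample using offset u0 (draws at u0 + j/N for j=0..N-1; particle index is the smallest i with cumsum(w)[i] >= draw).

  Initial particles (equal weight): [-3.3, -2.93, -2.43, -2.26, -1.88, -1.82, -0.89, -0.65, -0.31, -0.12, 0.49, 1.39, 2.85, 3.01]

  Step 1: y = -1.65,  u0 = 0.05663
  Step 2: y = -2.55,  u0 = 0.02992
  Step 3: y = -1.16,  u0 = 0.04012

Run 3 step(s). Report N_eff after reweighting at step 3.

step 1: w=[0.0352, 0.0651, 0.1166, 0.1332, 0.1596, 0.1618, 0.1186, 0.0934, 0.0595, 0.0437, 0.0123, 0.0009, 0.0000, 0.0000]  mean=-1.6686  Neff=8.5565  idx=[1, 2, 2, 3, 3, 4, 4, 5, 5, 6, 6, 7, 8, 9]
step 2: w=[0.1086, 0.1169, 0.1169, 0.1123, 0.1123, 0.0914, 0.0914, 0.0872, 0.0872, 0.0248, 0.0248, 0.0153, 0.0069, 0.0042]  mean=-2.1115  Neff=10.2277  idx=[0, 0, 1, 2, 2, 3, 4, 4, 5, 6, 6, 7, 8, 10]
step 3: w=[0.0217, 0.0217, 0.0514, 0.0514, 0.0514, 0.0645, 0.0645, 0.0645, 0.0954, 0.0954, 0.0954, 0.1000, 0.1000, 0.1228]  mean=-1.9504  Neff=11.9458  idx=[1, 3, 4, 5, 6, 8, 8, 9, 10, 11, 11, 12, 13, 13]

N_eff = 11.9458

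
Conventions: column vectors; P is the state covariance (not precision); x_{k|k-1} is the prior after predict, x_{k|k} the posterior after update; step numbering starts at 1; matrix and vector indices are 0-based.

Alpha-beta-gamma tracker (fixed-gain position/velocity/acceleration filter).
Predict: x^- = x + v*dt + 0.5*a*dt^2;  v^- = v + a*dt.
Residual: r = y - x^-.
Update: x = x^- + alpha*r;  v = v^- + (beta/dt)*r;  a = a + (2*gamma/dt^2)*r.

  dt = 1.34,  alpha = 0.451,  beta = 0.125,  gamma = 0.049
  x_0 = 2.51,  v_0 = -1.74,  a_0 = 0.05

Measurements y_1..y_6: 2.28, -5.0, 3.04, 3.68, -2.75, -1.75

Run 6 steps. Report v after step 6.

step 1: x_pred=0.2233  r=2.0567  x^+=1.1509  v^+=-1.4811  a^+=0.1623
step 2: x_pred=-0.6882  r=-4.3118  x^+=-2.6328  v^+=-1.6659  a^+=-0.0731
step 3: x_pred=-4.9308  r=7.9708  x^+=-1.3360  v^+=-1.0203  a^+=0.3620
step 4: x_pred=-2.3782  r=6.0582  x^+=0.3540  v^+=0.0298  a^+=0.6926
step 5: x_pred=1.0158  r=-3.7658  x^+=-0.6826  v^+=0.6066  a^+=0.4871
step 6: x_pred=0.5676  r=-2.3176  x^+=-0.4777  v^+=1.0431  a^+=0.3606

v_post = 1.0431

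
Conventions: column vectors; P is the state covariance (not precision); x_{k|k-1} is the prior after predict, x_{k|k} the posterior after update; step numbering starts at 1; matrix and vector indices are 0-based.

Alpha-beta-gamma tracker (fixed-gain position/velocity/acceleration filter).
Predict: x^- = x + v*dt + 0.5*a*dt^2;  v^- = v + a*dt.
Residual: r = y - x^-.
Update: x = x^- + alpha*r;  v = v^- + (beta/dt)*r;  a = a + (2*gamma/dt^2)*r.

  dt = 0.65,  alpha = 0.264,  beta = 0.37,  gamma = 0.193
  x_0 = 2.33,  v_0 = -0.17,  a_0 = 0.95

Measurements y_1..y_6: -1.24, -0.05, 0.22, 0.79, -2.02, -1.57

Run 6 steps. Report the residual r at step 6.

resid = -2.2659

step 1: x_pred=2.4202  r=-3.6602  x^+=1.4539  v^+=-1.6360  a^+=-2.3940
step 2: x_pred=-0.1152  r=0.0652  x^+=-0.0980  v^+=-3.1550  a^+=-2.3344
step 3: x_pred=-2.6419  r=2.8619  x^+=-1.8863  v^+=-3.0432  a^+=0.2802
step 4: x_pred=-3.8052  r=4.5952  x^+=-2.5921  v^+=-0.2453  a^+=4.4785
step 5: x_pred=-1.8055  r=-0.2145  x^+=-1.8621  v^+=2.5436  a^+=4.2825
step 6: x_pred=0.6959  r=-2.2659  x^+=0.0977  v^+=4.0374  a^+=2.2124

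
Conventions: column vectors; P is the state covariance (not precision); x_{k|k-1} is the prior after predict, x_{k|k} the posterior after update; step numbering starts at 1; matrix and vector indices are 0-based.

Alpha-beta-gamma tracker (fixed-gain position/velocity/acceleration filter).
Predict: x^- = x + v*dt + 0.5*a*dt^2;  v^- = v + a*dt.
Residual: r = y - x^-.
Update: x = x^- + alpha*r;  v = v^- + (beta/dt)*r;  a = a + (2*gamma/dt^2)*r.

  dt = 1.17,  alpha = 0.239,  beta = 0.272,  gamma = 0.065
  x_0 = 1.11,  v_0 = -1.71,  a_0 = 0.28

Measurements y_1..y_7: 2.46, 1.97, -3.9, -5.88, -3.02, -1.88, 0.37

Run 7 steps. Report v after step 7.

v_post = -0.1920

step 1: x_pred=-0.6991  r=3.1591  x^+=0.0560  v^+=-0.6480  a^+=0.5800
step 2: x_pred=-0.3052  r=2.2752  x^+=0.2386  v^+=0.5596  a^+=0.7961
step 3: x_pred=1.4381  r=-5.3381  x^+=0.1623  v^+=0.2500  a^+=0.2891
step 4: x_pred=0.6527  r=-6.5327  x^+=-0.9086  v^+=-0.9305  a^+=-0.3313
step 5: x_pred=-2.2240  r=-0.7960  x^+=-2.4143  v^+=-1.5031  a^+=-0.4068
step 6: x_pred=-4.4513  r=2.5713  x^+=-3.8368  v^+=-1.3813  a^+=-0.1627
step 7: x_pred=-5.5643  r=5.9343  x^+=-4.1460  v^+=-0.1920  a^+=0.4009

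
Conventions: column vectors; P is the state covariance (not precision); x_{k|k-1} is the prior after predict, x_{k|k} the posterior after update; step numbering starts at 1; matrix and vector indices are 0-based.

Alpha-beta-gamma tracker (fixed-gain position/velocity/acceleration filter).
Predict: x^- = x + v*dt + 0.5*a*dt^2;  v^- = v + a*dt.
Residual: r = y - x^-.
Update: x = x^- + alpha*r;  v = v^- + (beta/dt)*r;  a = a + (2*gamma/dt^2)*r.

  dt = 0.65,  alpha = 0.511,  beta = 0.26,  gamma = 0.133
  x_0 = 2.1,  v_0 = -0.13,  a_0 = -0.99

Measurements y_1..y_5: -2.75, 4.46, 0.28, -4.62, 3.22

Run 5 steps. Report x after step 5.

x_post = -0.4393

step 1: x_pred=1.8064  r=-4.5564  x^+=-0.5219  v^+=-2.5960  a^+=-3.8586
step 2: x_pred=-3.0245  r=7.4845  x^+=0.8001  v^+=-2.1103  a^+=0.8535
step 3: x_pred=-0.3913  r=0.6713  x^+=-0.0483  v^+=-1.2870  a^+=1.2762
step 4: x_pred=-0.6153  r=-4.0047  x^+=-2.6617  v^+=-2.0594  a^+=-1.2451
step 5: x_pred=-4.2633  r=7.4833  x^+=-0.4393  v^+=0.1246  a^+=3.4663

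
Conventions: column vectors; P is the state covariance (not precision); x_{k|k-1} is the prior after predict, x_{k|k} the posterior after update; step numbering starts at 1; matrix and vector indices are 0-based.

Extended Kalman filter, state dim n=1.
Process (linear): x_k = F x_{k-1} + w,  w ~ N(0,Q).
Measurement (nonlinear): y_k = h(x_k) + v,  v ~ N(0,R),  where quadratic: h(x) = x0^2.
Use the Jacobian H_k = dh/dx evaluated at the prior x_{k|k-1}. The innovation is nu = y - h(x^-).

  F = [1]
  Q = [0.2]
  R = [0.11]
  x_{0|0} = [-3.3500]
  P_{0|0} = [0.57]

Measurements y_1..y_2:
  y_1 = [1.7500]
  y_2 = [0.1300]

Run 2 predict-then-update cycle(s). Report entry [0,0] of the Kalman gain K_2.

K[0,0] = -0.2487

step 1: x^-=[-3.3500]  P^-=[0.7700]  H_jac=[-6.7000]  S=[34.6753]  K=[-0.1488]  nu=[-9.4725]  x^+=[-1.9407]  P^+=[0.0024]
step 2: x^-=[-1.9407]  P^-=[0.2024]  H_jac=[-3.8814]  S=[3.1598]  K=[-0.2487]  nu=[-3.6362]  x^+=[-1.0364]  P^+=[0.0070]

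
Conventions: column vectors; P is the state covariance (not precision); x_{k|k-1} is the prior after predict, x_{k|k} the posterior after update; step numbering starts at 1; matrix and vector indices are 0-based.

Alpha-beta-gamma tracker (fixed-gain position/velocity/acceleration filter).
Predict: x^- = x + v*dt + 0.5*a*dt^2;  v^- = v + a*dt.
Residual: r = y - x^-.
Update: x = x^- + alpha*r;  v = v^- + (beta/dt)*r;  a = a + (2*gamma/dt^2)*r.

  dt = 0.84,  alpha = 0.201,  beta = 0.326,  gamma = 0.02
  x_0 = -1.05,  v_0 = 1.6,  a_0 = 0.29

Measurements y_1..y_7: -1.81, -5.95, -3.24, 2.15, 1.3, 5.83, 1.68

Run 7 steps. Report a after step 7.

step 1: x_pred=0.3963  r=-2.2063  x^+=-0.0472  v^+=0.9873  a^+=0.1649
step 2: x_pred=0.8404  r=-6.7904  x^+=-0.5245  v^+=-1.5094  a^+=-0.2200
step 3: x_pred=-1.8700  r=-1.3700  x^+=-2.1454  v^+=-2.2259  a^+=-0.2977
step 4: x_pred=-4.1202  r=6.2702  x^+=-2.8599  v^+=-0.0426  a^+=0.0578
step 5: x_pred=-2.8753  r=4.1753  x^+=-2.0360  v^+=1.6264  a^+=0.2945
step 6: x_pred=-0.5660  r=6.3960  x^+=0.7196  v^+=4.3560  a^+=0.6570
step 7: x_pred=4.6104  r=-2.9304  x^+=4.0214  v^+=3.7706  a^+=0.4909

a_post = 0.4909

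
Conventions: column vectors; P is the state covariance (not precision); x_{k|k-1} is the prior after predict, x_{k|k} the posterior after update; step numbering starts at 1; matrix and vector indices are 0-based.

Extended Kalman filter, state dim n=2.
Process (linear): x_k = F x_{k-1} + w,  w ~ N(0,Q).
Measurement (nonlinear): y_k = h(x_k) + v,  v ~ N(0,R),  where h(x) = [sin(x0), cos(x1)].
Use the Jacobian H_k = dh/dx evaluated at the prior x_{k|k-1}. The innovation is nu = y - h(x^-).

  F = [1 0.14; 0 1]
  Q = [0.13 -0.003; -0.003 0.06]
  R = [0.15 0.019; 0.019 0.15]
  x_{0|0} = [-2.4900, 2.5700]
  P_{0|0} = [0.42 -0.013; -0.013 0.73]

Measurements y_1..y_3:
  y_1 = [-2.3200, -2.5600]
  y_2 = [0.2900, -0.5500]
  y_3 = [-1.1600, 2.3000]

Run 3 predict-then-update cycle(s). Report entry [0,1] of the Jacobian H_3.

H_jac[0,1] = 0.0000

step 1: x^-=[-2.1302, 2.5700]  P^-=[0.5607 0.0862; 0.0862 0.7900]  H_jac=[-0.5307 0.0000; 0.0000 -0.5410]  S=[0.3079 0.0437; 0.0437 0.3812]  K=[-0.9647 -0.0116; 0.0109 -1.1224]  nu=[-1.4724, -1.7190]  x^+=[-0.6898, 4.4833]  P^+=[0.2731 0.0371; 0.0371 0.3108]
step 2: x^-=[-0.0621, 4.4833]  P^-=[0.4196 0.0776; 0.0776 0.3708]  H_jac=[0.9981 0.0000; 0.0000 0.9739]  S=[0.5680 0.0944; 0.0944 0.5017]  K=[0.7353 0.0123; 0.0172 0.7166]  nu=[0.3521, -0.3229]  x^+=[0.1928, 4.2580]  P^+=[0.1107 0.0162; 0.0162 0.1107]
step 3: x^-=[0.7889, 4.2580]  P^-=[0.2475 0.0287; 0.0287 0.1707]  H_jac=[0.7046 0.0000; 0.0000 0.8985]  S=[0.2729 0.0372; 0.0372 0.2878]  K=[0.6380 0.0073; 0.0016 0.5327]  nu=[-1.8696, 2.7389]  x^+=[-0.3841, 5.7141]  P^+=[0.1360 0.0147; 0.0147 0.0890]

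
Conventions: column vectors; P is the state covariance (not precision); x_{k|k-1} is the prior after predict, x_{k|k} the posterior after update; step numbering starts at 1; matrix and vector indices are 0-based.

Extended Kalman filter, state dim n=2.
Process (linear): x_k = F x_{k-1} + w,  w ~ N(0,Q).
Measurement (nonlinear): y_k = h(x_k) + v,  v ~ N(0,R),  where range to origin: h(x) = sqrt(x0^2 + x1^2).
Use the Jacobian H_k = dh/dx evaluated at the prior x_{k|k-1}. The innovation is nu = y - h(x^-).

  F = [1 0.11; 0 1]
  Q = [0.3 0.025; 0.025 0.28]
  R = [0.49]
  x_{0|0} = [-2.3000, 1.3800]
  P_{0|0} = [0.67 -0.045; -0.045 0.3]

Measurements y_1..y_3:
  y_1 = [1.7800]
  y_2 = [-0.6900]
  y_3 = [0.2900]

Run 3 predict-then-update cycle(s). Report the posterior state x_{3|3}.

step 1: x^-=[-2.1482, 1.3800]  P^-=[0.9637 0.0130; 0.0130 0.5800]  H_jac=[-0.8414 0.5405]  S=[1.3298]  K=[-0.6045; 0.2275]  nu=[-0.7733]  x^+=[-1.6808, 1.2041]  P^+=[0.4779 0.1959; 0.1959 0.5112]
step 2: x^-=[-1.5483, 1.2041]  P^-=[0.8271 0.2771; 0.2771 0.7912]  H_jac=[-0.7894 0.6139]  S=[1.0350]  K=[-0.4665; 0.2579]  nu=[-2.6514]  x^+=[-0.3115, 0.5203]  P^+=[0.6019 0.4016; 0.4016 0.7223]
step 3: x^-=[-0.2542, 0.5203]  P^-=[0.9990 0.5061; 0.5061 1.0023]  H_jac=[-0.4390 0.8985]  S=[1.0924]  K=[0.0147; 0.6210]  nu=[-0.2891]  x^+=[-0.2585, 0.3408]  P^+=[0.9988 0.4961; 0.4961 0.5811]

x_post = [-0.2585, 0.3408]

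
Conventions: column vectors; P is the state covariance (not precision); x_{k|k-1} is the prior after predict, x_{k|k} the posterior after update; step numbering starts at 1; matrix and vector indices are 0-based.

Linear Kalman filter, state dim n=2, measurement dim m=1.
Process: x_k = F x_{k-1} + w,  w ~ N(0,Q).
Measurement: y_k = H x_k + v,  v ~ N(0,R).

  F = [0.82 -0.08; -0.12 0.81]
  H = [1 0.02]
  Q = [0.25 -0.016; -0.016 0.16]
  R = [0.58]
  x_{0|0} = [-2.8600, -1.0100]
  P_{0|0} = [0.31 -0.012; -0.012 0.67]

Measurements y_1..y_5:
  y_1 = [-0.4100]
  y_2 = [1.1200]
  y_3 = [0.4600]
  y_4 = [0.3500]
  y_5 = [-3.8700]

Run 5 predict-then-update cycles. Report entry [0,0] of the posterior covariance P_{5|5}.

P_post[0,0] = 0.2484

step 1: x^-=[-2.2644, -0.4749]  P^-=[0.4643 -0.0980; -0.0980 0.6064]  S=[1.0406]  K=[0.4443; -0.0825]  nu=[1.8639]  x^+=[-1.4363, -0.6287]  P^+=[0.2589 -0.0599; -0.0599 0.5993]
step 2: x^-=[-1.1275, -0.3369]  P^-=[0.4358 -0.1206; -0.1206 0.5686]  S=[1.0112]  K=[0.4286; -0.1081]  nu=[2.2542]  x^+=[-0.1614, -0.5805]  P^+=[0.2500 -0.0738; -0.0738 0.5568]
step 3: x^-=[-0.0859, -0.4508]  P^-=[0.4314 -0.1264; -0.1264 0.5432]  S=[1.0065]  K=[0.4261; -0.1148]  nu=[0.5549]  x^+=[0.1505, -0.5145]  P^+=[0.2487 -0.0772; -0.0772 0.5300]
step 4: x^-=[0.1646, -0.4348]  P^-=[0.4307 -0.1268; -0.1268 0.5263]  S=[1.0059]  K=[0.4257; -0.1156]  nu=[0.1941]  x^+=[0.2472, -0.4573]  P^+=[0.2484 -0.0773; -0.0773 0.5129]
step 5: x^-=[0.2393, -0.4001]  P^-=[0.4305 -0.1258; -0.1258 0.5151]  S=[1.0057]  K=[0.4256; -0.1148]  nu=[-4.1013]  x^+=[-1.5060, 0.0709]  P^+=[0.2484 -0.0766; -0.0766 0.5018]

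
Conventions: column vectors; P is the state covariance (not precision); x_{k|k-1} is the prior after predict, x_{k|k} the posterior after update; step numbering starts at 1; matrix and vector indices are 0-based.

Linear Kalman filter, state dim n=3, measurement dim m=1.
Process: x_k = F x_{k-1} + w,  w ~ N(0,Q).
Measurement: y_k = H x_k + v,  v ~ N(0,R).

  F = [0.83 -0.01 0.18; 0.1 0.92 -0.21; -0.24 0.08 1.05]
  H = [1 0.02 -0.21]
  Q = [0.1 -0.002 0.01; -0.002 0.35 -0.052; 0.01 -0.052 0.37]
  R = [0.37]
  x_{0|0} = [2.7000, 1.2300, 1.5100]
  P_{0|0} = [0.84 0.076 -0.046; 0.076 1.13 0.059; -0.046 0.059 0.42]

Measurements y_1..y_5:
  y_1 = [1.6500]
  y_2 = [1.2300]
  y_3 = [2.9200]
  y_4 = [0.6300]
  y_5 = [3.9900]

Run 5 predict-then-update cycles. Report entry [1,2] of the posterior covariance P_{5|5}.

step 1: x^-=[2.5005, 1.0845, 1.0359]  P^-=[0.6772 0.1165 -0.1115; 0.1165 1.3265 -0.0489; -0.1115 -0.0489 0.9188]  S=[1.1401]  K=[0.6165; 0.1345; -0.2679]  nu=[-0.6547]  x^+=[2.0969, 0.9965, 1.2113]  P^+=[0.2438 0.0220 0.0768; 0.0220 1.3059 -0.0079; 0.0768 -0.0079 0.8370]
step 2: x^-=[1.9485, 0.8721, 0.8483]  P^-=[0.3178 -0.0220 0.1837; -0.0220 1.4985 -0.1465; 0.1837 -0.1465 1.2743]  S=[0.6678]  K=[0.4175; 0.0580; -0.1301]  nu=[-0.5578]  x^+=[1.7156, 0.8397, 0.9208]  P^+=[0.2014 -0.0382 0.2200; -0.0382 1.4962 -0.1415; 0.2200 -0.1415 1.2630]
step 3: x^-=[1.5813, 0.7507, 0.6223]  P^-=[0.3467 -0.1340 0.3864; -0.1340 1.7125 -0.3172; 0.3864 -0.3172 1.6505]  S=[0.6252]  K=[0.4205; -0.0530; 0.0535]  nu=[1.4544]  x^+=[2.1928, 0.6736, 0.7001]  P^+=[0.2362 -0.1201 0.3723; -0.1201 1.7108 -0.3154; 0.3723 -0.3154 1.6487]
step 4: x^-=[1.9393, 0.6920, 0.2627]  P^-=[0.4307 -0.2631 0.5721; -0.2631 1.9572 -0.5113; 0.5721 -0.5113 1.9763]  S=[0.6421]  K=[0.4754; -0.1816; 0.2288]  nu=[-1.2680]  x^+=[1.3365, 0.9223, -0.0273]  P^+=[0.2855 -0.2077 0.5023; -0.2077 1.9360 -0.4846; 0.5023 -0.4846 1.9427]
step 5: x^-=[1.0952, 0.9879, -0.2757]  P^-=[0.5151 -0.3877 0.7186; -0.3877 2.2051 -0.6825; 0.7186 -0.6825 2.2140]  S=[0.6721]  K=[0.5304; -0.2980; 0.3571]  nu=[2.8172]  x^+=[2.5894, 0.1483, 0.7304]  P^+=[0.3261 -0.2815 0.5913; -0.2815 2.1455 -0.6109; 0.5913 -0.6109 2.1283]

P_post[1,2] = -0.6109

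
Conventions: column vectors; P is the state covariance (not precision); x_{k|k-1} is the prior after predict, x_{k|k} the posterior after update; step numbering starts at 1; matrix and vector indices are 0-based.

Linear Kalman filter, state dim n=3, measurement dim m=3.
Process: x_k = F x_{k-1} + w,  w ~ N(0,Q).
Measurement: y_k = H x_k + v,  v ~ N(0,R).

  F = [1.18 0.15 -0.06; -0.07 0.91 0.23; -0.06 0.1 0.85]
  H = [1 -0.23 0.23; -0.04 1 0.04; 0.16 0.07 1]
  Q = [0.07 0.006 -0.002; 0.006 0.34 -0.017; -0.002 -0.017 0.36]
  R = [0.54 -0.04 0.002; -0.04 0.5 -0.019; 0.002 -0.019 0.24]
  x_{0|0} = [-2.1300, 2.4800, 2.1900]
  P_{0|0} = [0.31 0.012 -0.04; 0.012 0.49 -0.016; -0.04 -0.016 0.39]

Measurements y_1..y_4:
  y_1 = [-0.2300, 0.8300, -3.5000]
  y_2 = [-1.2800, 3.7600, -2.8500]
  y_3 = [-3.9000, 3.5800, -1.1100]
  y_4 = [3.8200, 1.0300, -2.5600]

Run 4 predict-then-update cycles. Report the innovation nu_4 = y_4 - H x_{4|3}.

innov = [5.6419, -1.2602, -1.8173]

step 1: x^-=[-2.2728, 2.9096, 2.2373]  P^-=[0.5243 0.0440 -0.0774; 0.0440 0.7610 0.0946; -0.0774 0.0946 0.6490]  S=[1.0730 -0.1672 0.1239; -0.1672 1.2672 0.1612; 0.1239 0.1612 0.8956]  K=[0.4848 0.0889 -0.0724; -0.0178 0.5910 0.0690; -0.0367 0.0007 0.7232]  nu=[2.1974, -2.2600, -5.5773]  x^+=[-1.0047, 1.1500, -1.8782]  P^+=[0.2826 0.0404 -0.0661; 0.0404 0.2974 -0.0220; -0.0661 -0.0220 0.1856]
step 2: x^-=[-0.9004, 0.6849, -1.4212]  P^-=[0.4949 0.0458 -0.0918; 0.0458 0.5853 0.0324; -0.0918 0.0324 0.5006]  S=[1.0255 -0.1392 0.0863; -0.1392 1.0861 0.0816; 0.0863 0.0816 0.7323]  K=[0.4700 0.0867 -0.0779; -0.0113 0.5330 0.0521; -0.0416 -0.0042 0.6720]  nu=[0.1048, 3.0960, -1.3327]  x^+=[-0.4789, 2.2644, -2.3341]  P^+=[0.2745 0.0397 -0.0661; 0.0397 0.2685 -0.0228; -0.0661 -0.0228 0.1734]
step 3: x^-=[-0.0854, 1.5573, -1.7288]  P^-=[0.4827 0.0420 -0.0912; 0.0420 0.5604 0.0268; -0.0912 0.0268 0.4914]  S=[1.0142 -0.1382 0.0843; -0.1382 1.0610 0.0733; 0.0843 0.0733 0.7220]  K=[0.4636 0.0837 -0.0780; -0.0125 0.5226 0.0491; -0.0407 -0.0043 0.6682]  nu=[-3.0588, 2.0884, 0.5234]  x^+=[-1.3694, 2.7126, -1.2634]  P^+=[0.2707 0.0382 -0.0654; 0.0382 0.2633 -0.0227; -0.0654 -0.0227 0.1724]
step 4: x^-=[-1.1332, 2.2737, -0.7205]  P^-=[0.4766 0.0403 -0.0904; 0.0403 0.5562 0.0261; -0.0904 0.0261 0.4905]  S=[1.0091 -0.1388 0.0842; -0.1388 1.0569 0.0721; 0.0842 0.0721 0.7211]  K=[0.4603 0.0824 -0.0776; -0.0133 0.5206 0.0487; -0.0400 -0.0041 0.6678]  nu=[5.6419, -1.2602, -1.8173]  x^+=[1.5012, 1.4540, -2.1546]  P^+=[0.2687 0.0376 -0.0649; 0.0376 0.2623 -0.0226; -0.0649 -0.0226 0.1722]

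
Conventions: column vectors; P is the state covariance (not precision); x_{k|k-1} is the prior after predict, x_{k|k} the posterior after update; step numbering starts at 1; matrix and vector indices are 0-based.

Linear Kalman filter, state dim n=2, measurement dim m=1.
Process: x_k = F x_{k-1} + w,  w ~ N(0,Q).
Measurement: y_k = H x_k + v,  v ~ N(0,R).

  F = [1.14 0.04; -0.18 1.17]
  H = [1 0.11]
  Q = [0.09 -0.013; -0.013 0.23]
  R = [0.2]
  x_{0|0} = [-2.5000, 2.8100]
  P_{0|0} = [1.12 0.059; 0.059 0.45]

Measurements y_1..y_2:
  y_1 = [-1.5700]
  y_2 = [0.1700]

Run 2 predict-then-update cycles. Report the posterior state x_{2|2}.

x_post = [-1.0794, 4.7757]

step 1: x^-=[-2.7376, 3.7377]  P^-=[1.5517 -0.1435; -0.1435 0.8574]  S=[1.7305]  K=[0.8875; -0.0284]  nu=[0.7565]  x^+=[-2.0662, 3.7162]  P^+=[0.1885 -0.0998; -0.0998 0.8560]
step 2: x^-=[-2.2068, 4.7199]  P^-=[0.3272 -0.1441; -0.1441 1.4500]  S=[0.5131]  K=[0.6069; 0.0301]  nu=[1.8576]  x^+=[-1.0794, 4.7757]  P^+=[0.1383 -0.1534; -0.1534 1.4495]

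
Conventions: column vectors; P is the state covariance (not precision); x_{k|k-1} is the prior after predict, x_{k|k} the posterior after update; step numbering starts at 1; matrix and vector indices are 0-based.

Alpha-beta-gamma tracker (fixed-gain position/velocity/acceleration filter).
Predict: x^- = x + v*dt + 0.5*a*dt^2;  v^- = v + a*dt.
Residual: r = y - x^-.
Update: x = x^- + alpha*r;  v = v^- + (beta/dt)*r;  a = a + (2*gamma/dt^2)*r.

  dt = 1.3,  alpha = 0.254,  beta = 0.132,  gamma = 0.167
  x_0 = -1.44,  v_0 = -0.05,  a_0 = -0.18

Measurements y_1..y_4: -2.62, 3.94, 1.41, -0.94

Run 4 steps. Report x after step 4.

step 1: x_pred=-1.6571  r=-0.9629  x^+=-1.9017  v^+=-0.3818  a^+=-0.3703
step 2: x_pred=-2.7109  r=6.6509  x^+=-1.0216  v^+=-0.1878  a^+=0.9441
step 3: x_pred=-0.4680  r=1.8780  x^+=0.0090  v^+=1.2302  a^+=1.3153
step 4: x_pred=2.7197  r=-3.6597  x^+=1.7902  v^+=2.5685  a^+=0.5920

x_post = 1.7902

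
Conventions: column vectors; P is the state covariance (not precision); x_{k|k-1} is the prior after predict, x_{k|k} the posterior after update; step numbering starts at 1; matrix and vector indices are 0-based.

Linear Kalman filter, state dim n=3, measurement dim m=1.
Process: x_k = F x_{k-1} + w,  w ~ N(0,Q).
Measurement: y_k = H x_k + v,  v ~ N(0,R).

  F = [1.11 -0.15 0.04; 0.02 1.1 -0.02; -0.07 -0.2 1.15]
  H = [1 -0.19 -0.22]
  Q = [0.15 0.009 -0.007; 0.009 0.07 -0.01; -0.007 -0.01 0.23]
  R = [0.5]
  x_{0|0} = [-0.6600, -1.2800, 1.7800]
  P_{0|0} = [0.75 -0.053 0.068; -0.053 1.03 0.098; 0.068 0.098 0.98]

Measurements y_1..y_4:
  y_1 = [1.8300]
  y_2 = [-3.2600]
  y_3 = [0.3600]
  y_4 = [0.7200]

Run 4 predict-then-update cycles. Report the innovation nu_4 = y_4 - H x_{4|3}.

innov = [0.7708]

step 1: x^-=[-0.4694, -1.4568, 2.3492]  P^-=[1.1213 -0.2065 0.0908; -0.2065 1.3103 -0.1299; 0.0908 -0.1299 1.5134]  S=[1.7695]  K=[0.6446; -0.2412; -0.1229]  nu=[2.5394]  x^+=[1.1674, -2.0694, 2.0372]  P^+=[0.3861 0.0687 0.2310; 0.0687 1.2073 -0.1823; 0.2310 -0.1823 1.4867]
step 2: x^-=[1.6878, -2.2937, 2.6749]  P^-=[0.6552 -0.1127 0.3802; -0.1127 1.5425 -0.5416; 0.3802 -0.5416 2.2949]  S=[1.1522]  K=[0.5146; -0.2488; -0.0189]  nu=[-4.7951]  x^+=[-0.7799, -1.1009, 2.7655]  P^+=[0.3500 0.0348 0.3914; 0.0348 1.4712 -0.5471; 0.3914 -0.5471 2.2945]
step 3: x^-=[-0.5899, -1.2819, 3.4551]  P^-=[0.6478 -0.2195 0.7054; -0.2195 1.8765 -1.0744; 0.7054 -1.0744 3.5147]  S=[1.0688]  K=[0.4999; -0.3178; 0.1275]  nu=[1.4665]  x^+=[0.1432, -1.7479, 3.6421]  P^+=[0.3807 -0.0497 0.6373; -0.0497 1.7685 -1.0311; 0.6373 -1.0311 3.4973]
step 4: x^-=[0.5668, -1.9927, 4.5280]  P^-=[0.7500 -0.3998 1.1857; -0.3998 2.2541 -1.7689; 1.1857 -1.7689 5.2981]  S=[1.0701]  K=[0.5281; -0.4102; 0.3328]  nu=[0.7708]  x^+=[0.9738, -2.3089, 4.7845]  P^+=[0.4516 -0.1680 0.9976; -0.1680 2.0741 -1.6228; 0.9976 -1.6228 5.1795]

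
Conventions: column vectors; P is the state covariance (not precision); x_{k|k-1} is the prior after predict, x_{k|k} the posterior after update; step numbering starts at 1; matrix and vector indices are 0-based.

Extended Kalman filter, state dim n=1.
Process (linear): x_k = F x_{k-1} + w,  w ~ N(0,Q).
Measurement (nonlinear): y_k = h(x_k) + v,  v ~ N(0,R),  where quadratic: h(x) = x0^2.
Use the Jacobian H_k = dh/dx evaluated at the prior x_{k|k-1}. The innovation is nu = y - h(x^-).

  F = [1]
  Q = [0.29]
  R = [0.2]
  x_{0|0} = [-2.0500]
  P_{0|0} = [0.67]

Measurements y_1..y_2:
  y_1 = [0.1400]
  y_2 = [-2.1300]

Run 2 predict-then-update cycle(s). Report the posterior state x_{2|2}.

step 1: x^-=[-2.0500]  P^-=[0.9600]  H_jac=[-4.1000]  S=[16.3376]  K=[-0.2409]  nu=[-4.0625]  x^+=[-1.0713]  P^+=[0.0118]
step 2: x^-=[-1.0713]  P^-=[0.3018]  H_jac=[-2.1426]  S=[1.5852]  K=[-0.4078]  nu=[-3.2776]  x^+=[0.2655]  P^+=[0.0381]

x_post = [0.2655]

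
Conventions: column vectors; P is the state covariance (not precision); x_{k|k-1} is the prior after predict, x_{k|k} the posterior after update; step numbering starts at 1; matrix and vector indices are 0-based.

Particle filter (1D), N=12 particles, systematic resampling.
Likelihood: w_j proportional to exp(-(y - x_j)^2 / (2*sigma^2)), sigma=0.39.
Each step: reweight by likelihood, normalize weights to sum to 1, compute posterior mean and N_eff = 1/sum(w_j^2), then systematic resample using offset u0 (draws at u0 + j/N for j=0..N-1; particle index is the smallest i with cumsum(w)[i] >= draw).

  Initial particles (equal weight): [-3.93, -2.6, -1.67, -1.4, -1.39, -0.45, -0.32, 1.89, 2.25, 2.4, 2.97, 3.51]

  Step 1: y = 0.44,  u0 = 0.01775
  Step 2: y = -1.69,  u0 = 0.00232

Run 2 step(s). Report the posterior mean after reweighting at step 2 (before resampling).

post_mean = -0.3985

step 1: w=[0.0000, 0.0000, 0.0000, 0.0001, 0.0001, 0.3291, 0.6662, 0.0044, 0.0001, 0.0000, 0.0000, 0.0000]  mean=-0.3529  Neff=1.8111  idx=[5, 5, 5, 5, 6, 6, 6, 6, 6, 6, 6, 6]
step 2: w=[0.1510, 0.1510, 0.1510, 0.1510, 0.0495, 0.0495, 0.0495, 0.0495, 0.0495, 0.0495, 0.0495, 0.0495]  mean=-0.3985  Neff=9.0245  idx=[0, 0, 1, 1, 2, 2, 3, 3, 5, 6, 8, 10]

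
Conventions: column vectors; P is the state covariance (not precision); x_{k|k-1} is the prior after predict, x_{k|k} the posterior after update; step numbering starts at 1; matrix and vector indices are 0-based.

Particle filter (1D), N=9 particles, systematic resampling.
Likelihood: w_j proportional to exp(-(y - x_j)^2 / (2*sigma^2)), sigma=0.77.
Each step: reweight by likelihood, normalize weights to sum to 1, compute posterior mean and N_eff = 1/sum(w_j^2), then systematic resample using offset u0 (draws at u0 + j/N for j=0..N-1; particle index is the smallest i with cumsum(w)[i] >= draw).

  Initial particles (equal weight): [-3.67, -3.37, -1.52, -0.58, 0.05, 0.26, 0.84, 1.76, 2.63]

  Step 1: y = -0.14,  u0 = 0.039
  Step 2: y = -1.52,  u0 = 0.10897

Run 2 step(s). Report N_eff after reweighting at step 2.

N_eff = 4.0543

step 1: w=[0.0000, 0.0000, 0.0592, 0.2507, 0.2863, 0.2579, 0.1313, 0.0141, 0.0005]  mean=-0.0180  Neff=4.3053  idx=[2, 3, 3, 4, 4, 4, 5, 5, 6]
step 2: w=[0.4045, 0.1920, 0.1920, 0.0506, 0.0506, 0.0506, 0.0280, 0.0280, 0.0037]  mean=-0.8124  Neff=4.0543  idx=[0, 0, 0, 1, 1, 2, 2, 4, 8]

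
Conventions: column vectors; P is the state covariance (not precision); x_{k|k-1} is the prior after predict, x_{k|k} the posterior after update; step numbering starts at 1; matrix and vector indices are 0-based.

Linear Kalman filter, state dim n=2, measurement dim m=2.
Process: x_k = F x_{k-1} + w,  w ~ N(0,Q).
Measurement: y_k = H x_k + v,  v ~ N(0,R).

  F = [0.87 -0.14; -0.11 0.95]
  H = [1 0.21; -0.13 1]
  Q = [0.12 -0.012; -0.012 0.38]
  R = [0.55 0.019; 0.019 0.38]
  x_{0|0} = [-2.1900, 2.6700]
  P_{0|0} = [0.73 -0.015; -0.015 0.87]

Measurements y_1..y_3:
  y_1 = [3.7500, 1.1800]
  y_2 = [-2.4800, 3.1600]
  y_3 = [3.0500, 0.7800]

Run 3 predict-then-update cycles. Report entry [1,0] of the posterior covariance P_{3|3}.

P_post[1,0] = -0.0177

step 1: x^-=[-2.2791, 2.7774]  P^-=[0.6932 -0.2102; -0.2102 1.1771]  S=[1.2069 -0.0284; -0.0284 1.6235]  K=[0.5337 -0.1757; 0.0481 0.7427]  nu=[5.4458, -1.8937]  x^+=[0.9600, 1.6330]  P^+=[0.2941 -0.0184; -0.0184 0.2808]
step 2: x^-=[0.6066, 1.4457]  P^-=[0.3526 -0.0930; -0.0930 0.6408]  S=[0.8918 0.0173; 0.0173 1.0509]  K=[0.3761 -0.1383; 0.0346 0.6207]  nu=[-3.3902, 1.7931]  x^+=[-0.9165, 2.4413]  P^+=[0.2081 -0.0183; -0.0183 0.2341]
step 3: x^-=[-1.1391, 2.4201]  P^-=[0.2866 -0.0785; -0.0785 0.5977]  S=[0.8300 0.0309; 0.0309 1.0029]  K=[0.3301 -0.1256; 0.0341 0.6050]  nu=[3.6809, -1.7882]  x^+=[0.3005, 1.4637]  P^+=[0.1829 -0.0177; -0.0177 0.2283]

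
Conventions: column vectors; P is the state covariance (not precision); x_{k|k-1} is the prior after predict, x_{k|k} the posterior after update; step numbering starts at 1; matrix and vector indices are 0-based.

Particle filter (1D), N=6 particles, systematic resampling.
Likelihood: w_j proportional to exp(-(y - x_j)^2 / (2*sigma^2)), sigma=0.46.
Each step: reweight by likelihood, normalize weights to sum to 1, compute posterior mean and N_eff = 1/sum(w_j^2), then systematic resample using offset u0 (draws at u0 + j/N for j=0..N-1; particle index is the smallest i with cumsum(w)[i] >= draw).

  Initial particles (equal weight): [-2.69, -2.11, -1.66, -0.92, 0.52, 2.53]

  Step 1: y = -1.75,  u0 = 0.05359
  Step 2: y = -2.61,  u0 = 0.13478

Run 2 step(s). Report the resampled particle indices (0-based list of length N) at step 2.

step 1: w=[0.0608, 0.3613, 0.4815, 0.0964, 0.0000, 0.0000]  mean=-1.8139  Neff=2.6641  idx=[0, 1, 1, 2, 2, 2]
step 2: w=[0.4023, 0.2262, 0.2262, 0.0484, 0.0484, 0.0484]  mean=-2.2780  Neff=3.6868  idx=[0, 0, 1, 2, 2, 5]

resampled_idx = [0, 0, 1, 2, 2, 5]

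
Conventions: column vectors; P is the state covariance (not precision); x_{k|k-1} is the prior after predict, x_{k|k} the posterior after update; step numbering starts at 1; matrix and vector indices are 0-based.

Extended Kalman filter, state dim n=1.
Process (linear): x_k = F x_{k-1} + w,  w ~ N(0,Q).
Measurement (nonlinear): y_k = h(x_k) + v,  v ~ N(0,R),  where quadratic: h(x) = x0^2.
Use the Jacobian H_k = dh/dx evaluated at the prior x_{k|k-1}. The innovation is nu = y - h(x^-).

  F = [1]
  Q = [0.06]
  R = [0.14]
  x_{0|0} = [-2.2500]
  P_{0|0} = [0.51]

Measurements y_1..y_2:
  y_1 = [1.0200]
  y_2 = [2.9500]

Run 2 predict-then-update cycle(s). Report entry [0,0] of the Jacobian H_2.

step 1: x^-=[-2.2500]  P^-=[0.5700]  H_jac=[-4.5000]  S=[11.6825]  K=[-0.2196]  nu=[-4.0425]  x^+=[-1.3624]  P^+=[0.0068]
step 2: x^-=[-1.3624]  P^-=[0.0668]  H_jac=[-2.7249]  S=[0.6362]  K=[-0.2862]  nu=[1.0938]  x^+=[-1.6755]  P^+=[0.0147]

H_jac[0,0] = -2.7249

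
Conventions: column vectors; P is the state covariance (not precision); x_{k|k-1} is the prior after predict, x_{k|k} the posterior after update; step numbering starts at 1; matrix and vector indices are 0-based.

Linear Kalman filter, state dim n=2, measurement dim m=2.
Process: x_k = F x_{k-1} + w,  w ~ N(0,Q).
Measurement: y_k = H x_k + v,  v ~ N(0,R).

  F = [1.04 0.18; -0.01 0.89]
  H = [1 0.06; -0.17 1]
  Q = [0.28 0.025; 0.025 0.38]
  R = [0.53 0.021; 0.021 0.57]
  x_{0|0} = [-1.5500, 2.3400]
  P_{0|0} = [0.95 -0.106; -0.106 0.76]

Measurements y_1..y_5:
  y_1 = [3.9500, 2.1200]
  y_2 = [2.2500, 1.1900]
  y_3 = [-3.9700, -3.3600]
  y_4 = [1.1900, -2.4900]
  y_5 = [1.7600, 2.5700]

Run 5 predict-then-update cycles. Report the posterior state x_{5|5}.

x_post = [0.8607, 0.7311]

step 1: x^-=[-1.1908, 2.0981]  P^-=[1.2925 0.0389; 0.0389 0.9840]  S=[1.8307 -0.1011; -0.1011 1.5781]  K=[0.7034 -0.0695; 0.0880 0.6250]  nu=[5.0149, -0.1805]  x^+=[2.3494, 2.4268]  P^+=[0.3691 0.0379; 0.0379 0.3645]
step 2: x^-=[2.8802, 2.1364]  P^-=[0.7052 0.1146; 0.1146 0.6681]  S=[1.2514 0.0546; 0.0546 1.2195]  K=[0.5704 -0.0299; 0.1006 0.5274]  nu=[-0.7584, -0.4567]  x^+=[2.4613, 1.8192]  P^+=[0.2989 0.0458; 0.0458 0.3105]
step 3: x^-=[2.8872, 1.5945]  P^-=[0.6305 0.1139; 0.1139 0.6252]  S=[1.1764 0.0641; 0.0641 1.1746]  K=[0.5431 -0.0239; 0.1009 0.5102]  nu=[-6.9529, -4.4637]  x^+=[-0.7819, -1.3846]  P^+=[0.2845 0.0462; 0.0462 0.3008]
step 4: x^-=[-1.0624, -1.2245]  P^-=[0.6148 0.1129; 0.1129 0.6175]  S=[1.1606 0.0652; 0.0652 1.1669]  K=[0.5369 -0.0229; 0.1007 0.5071]  nu=[2.3259, -1.4461]  x^+=[0.2193, -1.7237]  P^+=[0.2813 0.0461; 0.0461 0.2990]
step 5: x^-=[-0.0822, -1.5363]  P^-=[0.6112 0.1125; 0.1125 0.6160]  S=[1.1569 0.0654; 0.0654 1.1654]  K=[0.5354 -0.0227; 0.1006 0.5065]  nu=[1.9343, 4.0923]  x^+=[0.8607, 0.7311]  P^+=[0.2805 0.0460; 0.0460 0.2987]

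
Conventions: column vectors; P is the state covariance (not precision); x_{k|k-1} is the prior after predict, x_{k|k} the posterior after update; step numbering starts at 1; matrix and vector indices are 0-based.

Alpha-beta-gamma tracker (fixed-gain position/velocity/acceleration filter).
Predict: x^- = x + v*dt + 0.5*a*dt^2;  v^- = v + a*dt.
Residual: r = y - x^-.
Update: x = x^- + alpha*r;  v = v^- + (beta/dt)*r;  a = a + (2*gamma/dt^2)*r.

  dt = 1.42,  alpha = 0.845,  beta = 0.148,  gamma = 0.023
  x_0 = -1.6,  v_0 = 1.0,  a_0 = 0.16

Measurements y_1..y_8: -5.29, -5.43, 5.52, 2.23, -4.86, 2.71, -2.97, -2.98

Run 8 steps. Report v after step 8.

step 1: x_pred=-0.0187  r=-5.2713  x^+=-4.4729  v^+=0.6778  a^+=0.0397
step 2: x_pred=-3.4704  r=-1.9596  x^+=-5.1263  v^+=0.5300  a^+=-0.0050
step 3: x_pred=-4.3787  r=9.8987  x^+=3.9857  v^+=1.5546  a^+=0.2209
step 4: x_pred=6.4160  r=-4.1860  x^+=2.8788  v^+=1.4320  a^+=0.1254
step 5: x_pred=5.0386  r=-9.8986  x^+=-3.3257  v^+=0.5783  a^+=-0.1005
step 6: x_pred=-2.6058  r=5.3158  x^+=1.8861  v^+=0.9897  a^+=0.0208
step 7: x_pred=3.3124  r=-6.2824  x^+=-1.9962  v^+=0.3645  a^+=-0.1225
step 8: x_pred=-1.6022  r=-1.3778  x^+=-2.7664  v^+=0.0469  a^+=-0.1539

v_post = 0.0469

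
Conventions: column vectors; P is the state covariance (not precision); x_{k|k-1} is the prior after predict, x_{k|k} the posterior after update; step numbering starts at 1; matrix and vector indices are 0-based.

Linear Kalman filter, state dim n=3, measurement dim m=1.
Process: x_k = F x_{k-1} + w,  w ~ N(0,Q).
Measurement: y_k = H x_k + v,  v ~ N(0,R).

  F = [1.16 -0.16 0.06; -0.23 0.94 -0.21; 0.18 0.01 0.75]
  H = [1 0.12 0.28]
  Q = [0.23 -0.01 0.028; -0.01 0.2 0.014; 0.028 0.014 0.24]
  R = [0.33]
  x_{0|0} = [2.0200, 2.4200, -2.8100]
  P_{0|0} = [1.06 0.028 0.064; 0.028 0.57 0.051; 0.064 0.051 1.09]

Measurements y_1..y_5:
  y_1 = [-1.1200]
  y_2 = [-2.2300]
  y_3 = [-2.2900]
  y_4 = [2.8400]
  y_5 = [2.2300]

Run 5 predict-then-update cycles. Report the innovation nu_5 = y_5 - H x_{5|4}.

innov = [1.8163]

step 1: x^-=[1.7874, 2.4003, -1.7197]  P^-=[1.6724 -0.3726 0.3473; -0.3726 0.7817 -0.1691; 0.3473 -0.1691 0.9057]  S=[2.1783]  K=[0.7919; -0.1497; 0.2665]  nu=[-2.7139]  x^+=[-0.3616, 2.8066, -2.4430]  P^+=[0.3065 -0.1143 -0.1124; -0.1143 0.7329 -0.0822; -0.1124 -0.0822 0.7509]
step 2: x^-=[-1.0151, 3.2344, -1.8693]  P^-=[0.6923 -0.3188 0.0374; -0.3188 0.9680 -0.1633; 0.0374 -0.1633 0.6404]  S=[1.0199]  K=[0.6515; -0.2435; 0.1932]  nu=[-1.0796]  x^+=[-1.7185, 3.4974, -2.0779]  P^+=[0.2593 -0.1570 -0.0910; -0.1570 0.9075 -0.1153; -0.0910 -0.1153 0.6023]
step 3: x^-=[-2.6778, 4.1191, -1.8328]  P^-=[0.6522 -0.3872 0.0441; -0.3872 1.1467 -0.1712; 0.0441 -0.1712 0.5604]  S=[0.9629]  K=[0.6419; -0.3089; 0.1874]  nu=[0.4066]  x^+=[-2.4167, 3.9935, -1.7566]  P^+=[0.2555 -0.1962 -0.0718; -0.1962 1.0548 -0.1154; -0.0718 -0.1154 0.5266]
step 4: x^-=[-3.5478, 4.6786, -1.7125]  P^-=[0.6677 -0.4565 0.0573; -0.4565 1.2923 -0.1684; 0.0573 -0.1684 0.5228]  S=[0.9685]  K=[0.6494; -0.3599; 0.1894]  nu=[6.3058]  x^+=[0.5473, 2.4089, -0.5179]  P^+=[0.2592 -0.2301 -0.0618; -0.2301 1.1668 -0.1023; -0.0618 -0.1023 0.4880]
step 5: x^-=[0.2184, 2.2473, -0.2658]  P^-=[0.6892 -0.5135 0.0639; -0.5135 1.4002 -0.1600; 0.0639 -0.1600 0.5040]  S=[0.9807]  K=[0.6582; -0.3979; 0.1895]  nu=[1.8163]  x^+=[1.4140, 1.5245, 0.0784]  P^+=[0.2644 -0.2566 -0.0584; -0.2566 1.2448 -0.0860; -0.0584 -0.0860 0.4688]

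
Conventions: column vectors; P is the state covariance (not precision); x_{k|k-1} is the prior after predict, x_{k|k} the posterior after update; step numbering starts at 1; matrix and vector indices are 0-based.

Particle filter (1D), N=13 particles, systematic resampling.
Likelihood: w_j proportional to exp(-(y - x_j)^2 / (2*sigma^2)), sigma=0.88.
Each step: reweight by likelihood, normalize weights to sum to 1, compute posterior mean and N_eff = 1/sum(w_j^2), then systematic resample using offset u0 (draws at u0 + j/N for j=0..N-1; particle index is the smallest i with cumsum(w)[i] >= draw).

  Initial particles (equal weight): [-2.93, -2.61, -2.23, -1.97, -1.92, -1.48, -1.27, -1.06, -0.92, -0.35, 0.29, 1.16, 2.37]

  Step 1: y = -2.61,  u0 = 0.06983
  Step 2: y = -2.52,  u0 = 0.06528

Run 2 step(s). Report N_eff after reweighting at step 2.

N_eff = 11.5099

step 1: w=[0.1698, 0.1814, 0.1652, 0.1392, 0.1334, 0.0795, 0.0569, 0.0384, 0.0287, 0.0067, 0.0008, 0.0000, 0.0000]  mean=-2.1287  Neff=7.2419  idx=[0, 0, 1, 1, 2, 2, 3, 3, 4, 4, 5, 6, 9]
step 2: w=[0.0914, 0.0914, 0.1013, 0.1013, 0.0965, 0.0965, 0.0838, 0.0838, 0.0807, 0.0807, 0.0507, 0.0371, 0.0049]  mean=-2.2585  Neff=11.5099  idx=[0, 1, 2, 3, 3, 4, 5, 6, 7, 8, 9, 10, 11]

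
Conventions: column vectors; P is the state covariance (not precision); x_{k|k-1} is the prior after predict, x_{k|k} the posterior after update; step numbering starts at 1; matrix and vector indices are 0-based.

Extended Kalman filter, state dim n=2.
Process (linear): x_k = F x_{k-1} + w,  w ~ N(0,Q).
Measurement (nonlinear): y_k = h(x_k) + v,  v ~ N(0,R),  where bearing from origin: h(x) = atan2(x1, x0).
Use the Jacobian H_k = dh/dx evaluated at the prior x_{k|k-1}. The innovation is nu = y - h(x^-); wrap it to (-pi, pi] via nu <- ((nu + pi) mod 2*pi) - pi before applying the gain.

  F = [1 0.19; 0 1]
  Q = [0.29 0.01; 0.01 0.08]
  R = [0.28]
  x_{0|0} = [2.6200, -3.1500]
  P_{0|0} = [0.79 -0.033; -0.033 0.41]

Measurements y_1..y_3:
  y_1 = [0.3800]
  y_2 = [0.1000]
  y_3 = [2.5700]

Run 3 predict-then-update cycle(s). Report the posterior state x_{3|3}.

step 1: x^-=[2.0215, -3.1500]  P^-=[1.0823 0.0549; 0.0549 0.4900]  H_jac=[0.2249 0.1443]  S=[0.3485]  K=[0.7210; 0.2383]  nu=[1.3802]  x^+=[3.0167, -2.8211]  P^+=[0.9011 -0.0050; -0.0050 0.4702]
step 2: x^-=[2.4807, -2.8211]  P^-=[1.2062 0.0944; 0.0944 0.5502]  H_jac=[0.1999 0.1758]  S=[0.3518]  K=[0.7324; 0.3285]  nu=[0.9495]  x^+=[3.1762, -2.5091]  P^+=[1.0174 0.0097; 0.0097 0.5122]
step 3: x^-=[2.6994, -2.5091]  P^-=[1.3296 0.1170; 0.1170 0.5922]  H_jac=[0.1847 0.1987]  S=[0.3574]  K=[0.7524; 0.3899]  nu=[-2.9643]  x^+=[0.4691, -3.6648]  P^+=[1.1273 0.0122; 0.0122 0.5379]

x_post = [0.4691, -3.6648]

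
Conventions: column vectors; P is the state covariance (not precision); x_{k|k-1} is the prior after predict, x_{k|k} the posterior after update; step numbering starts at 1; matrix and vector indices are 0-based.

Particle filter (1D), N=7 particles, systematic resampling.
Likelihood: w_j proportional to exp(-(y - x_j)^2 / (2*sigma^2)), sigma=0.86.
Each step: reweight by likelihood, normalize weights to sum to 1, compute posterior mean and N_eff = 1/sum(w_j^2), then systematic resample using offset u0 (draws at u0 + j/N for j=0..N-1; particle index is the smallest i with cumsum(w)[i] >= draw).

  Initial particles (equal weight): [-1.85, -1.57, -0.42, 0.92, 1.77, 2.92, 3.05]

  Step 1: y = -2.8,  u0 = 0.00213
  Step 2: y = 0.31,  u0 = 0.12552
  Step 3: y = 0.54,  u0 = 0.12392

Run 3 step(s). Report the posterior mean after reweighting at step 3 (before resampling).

post_mean = -1.6379

step 1: w=[0.5875, 0.3889, 0.0235, 0.0001, 0.0000, 0.0000, 0.0000]  mean=-1.7073  Neff=2.0122  idx=[0, 0, 0, 0, 0, 1, 1]
step 2: w=[0.1076, 0.1076, 0.1076, 0.1076, 0.1076, 0.2311, 0.2311]  mean=-1.7206  Neff=6.0733  idx=[1, 2, 3, 5, 5, 6, 6]
step 3: w=[0.0808, 0.0808, 0.0808, 0.1894, 0.1894, 0.1894, 0.1894]  mean=-1.6379  Neff=6.1322  idx=[1, 3, 3, 4, 5, 6, 6]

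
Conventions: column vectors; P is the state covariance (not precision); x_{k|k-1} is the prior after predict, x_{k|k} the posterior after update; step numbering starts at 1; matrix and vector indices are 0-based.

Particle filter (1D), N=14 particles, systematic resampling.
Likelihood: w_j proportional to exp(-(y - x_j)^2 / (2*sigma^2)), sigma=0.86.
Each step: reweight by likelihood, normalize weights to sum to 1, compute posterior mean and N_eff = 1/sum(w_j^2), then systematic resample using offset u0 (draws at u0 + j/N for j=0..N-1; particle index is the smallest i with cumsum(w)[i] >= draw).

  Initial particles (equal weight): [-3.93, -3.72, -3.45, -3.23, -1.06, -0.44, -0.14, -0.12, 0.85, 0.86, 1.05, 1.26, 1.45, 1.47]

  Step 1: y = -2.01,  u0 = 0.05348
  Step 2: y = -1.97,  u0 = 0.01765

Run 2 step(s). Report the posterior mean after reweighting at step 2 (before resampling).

step 1: w=[0.0470, 0.0787, 0.1399, 0.2078, 0.3088, 0.1074, 0.0534, 0.0508, 0.0023, 0.0022, 0.0010, 0.0004, 0.0002, 0.0002]  mean=-2.0137  Neff=5.4504  idx=[1, 1, 2, 3, 3, 3, 4, 4, 4, 4, 4, 5, 6, 7]
step 2: w=[0.0264, 0.0264, 0.0477, 0.0717, 0.0717, 0.0717, 0.1198, 0.1198, 0.1198, 0.1198, 0.1198, 0.0431, 0.0218, 0.0207]  mean=-1.7150  Neff=10.6882  idx=[0, 2, 3, 4, 5, 6, 7, 7, 8, 8, 9, 10, 10, 11]

post_mean = -1.7150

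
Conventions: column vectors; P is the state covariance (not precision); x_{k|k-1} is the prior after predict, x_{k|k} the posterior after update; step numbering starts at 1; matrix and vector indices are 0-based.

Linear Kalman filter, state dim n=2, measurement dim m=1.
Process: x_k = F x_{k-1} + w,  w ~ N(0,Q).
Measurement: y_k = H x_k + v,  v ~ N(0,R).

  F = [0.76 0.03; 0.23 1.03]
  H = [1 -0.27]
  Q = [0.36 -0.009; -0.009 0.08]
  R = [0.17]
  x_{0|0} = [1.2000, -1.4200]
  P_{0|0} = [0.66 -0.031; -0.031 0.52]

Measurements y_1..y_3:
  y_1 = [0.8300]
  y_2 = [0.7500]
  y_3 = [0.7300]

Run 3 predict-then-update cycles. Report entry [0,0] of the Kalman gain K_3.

step 1: x^-=[0.8694, -1.1866]  P^-=[0.7403 0.0980; 0.0980 0.6519]  S=[0.9049]  K=[0.7888; -0.0863]  nu=[-0.3598]  x^+=[0.5856, -1.1556]  P^+=[0.1772 0.1595; 0.1595 0.6452]
step 2: x^-=[0.4104, -1.0555]  P^-=[0.4702 0.1679; 0.1679 0.8494]  S=[0.6115]  K=[0.6948; -0.1005]  nu=[0.0546]  x^+=[0.4483, -1.0610]  P^+=[0.1750 0.2106; 0.2106 0.8432]
step 3: x^-=[0.3089, -0.9898]  P^-=[0.4714 0.2139; 0.2139 1.0836]  S=[0.6049]  K=[0.6839; -0.1300]  nu=[0.1539]  x^+=[0.4141, -1.0098]  P^+=[0.1885 0.2677; 0.2677 1.0734]

K[0,0] = 0.6839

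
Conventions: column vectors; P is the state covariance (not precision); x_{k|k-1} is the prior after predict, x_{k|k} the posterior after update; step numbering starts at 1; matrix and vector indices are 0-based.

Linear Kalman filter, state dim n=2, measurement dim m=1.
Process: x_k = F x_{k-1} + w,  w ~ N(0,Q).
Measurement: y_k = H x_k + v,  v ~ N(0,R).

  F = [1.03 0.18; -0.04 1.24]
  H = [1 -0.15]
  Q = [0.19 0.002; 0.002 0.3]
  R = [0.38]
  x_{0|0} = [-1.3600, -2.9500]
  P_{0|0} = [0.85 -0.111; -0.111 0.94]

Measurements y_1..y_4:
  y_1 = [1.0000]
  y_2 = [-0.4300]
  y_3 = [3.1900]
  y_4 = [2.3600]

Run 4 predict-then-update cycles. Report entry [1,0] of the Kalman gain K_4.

K[1,0] = 1.0730

step 1: x^-=[-1.9318, -3.6036]  P^-=[1.0811 0.0358; 0.0358 1.7577]  S=[1.4899]  K=[0.7220; -0.1529]  nu=[2.3913]  x^+=[-0.2053, -3.9693]  P^+=[0.3044 0.2003; 0.2003 1.7229]
step 2: x^-=[-0.9259, -4.9137]  P^-=[0.6430 0.6284; 0.6284 2.9297]  S=[0.9004]  K=[0.6095; 0.2098]  nu=[-0.2411]  x^+=[-1.0729, -4.9643]  P^+=[0.3086 0.5132; 0.5132 2.8901]
step 3: x^-=[-1.9986, -6.1128]  P^-=[0.8013 1.2862; 1.2862 4.6933]  S=[0.9011]  K=[0.6752; 0.6461]  nu=[4.2717]  x^+=[0.8856, -3.3529]  P^+=[0.3905 0.8931; 0.8931 4.3172]
step 4: x^-=[0.3086, -4.1930]  P^-=[1.0754 2.0837; 2.0837 6.8501]  S=[0.9844]  K=[0.7749; 1.0730]  nu=[1.4224]  x^+=[1.4109, -2.6668]  P^+=[0.4843 1.2653; 1.2653 5.7168]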